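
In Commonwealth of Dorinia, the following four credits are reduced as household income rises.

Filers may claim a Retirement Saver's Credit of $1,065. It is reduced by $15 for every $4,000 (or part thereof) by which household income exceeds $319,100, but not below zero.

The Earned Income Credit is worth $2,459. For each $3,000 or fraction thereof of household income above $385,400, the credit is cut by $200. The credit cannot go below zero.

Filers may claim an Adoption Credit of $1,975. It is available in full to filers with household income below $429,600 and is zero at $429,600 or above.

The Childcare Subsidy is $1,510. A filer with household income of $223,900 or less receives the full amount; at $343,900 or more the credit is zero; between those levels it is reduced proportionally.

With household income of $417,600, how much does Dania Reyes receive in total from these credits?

$2,924

Retirement Saver's Credit: income exceeds $319,100 by $98,500, which is 25 full-or-partial $4,000 increments; reduction = 25 × $15 = $375, leaving $690.
Earned Income Credit: income exceeds $385,400 by $32,200, which is 11 full-or-partial $3,000 increments; reduction = 11 × $200 = $2,200, leaving $259.
Adoption Credit: $417,600 is below the $429,600 cutoff, so the full $1,975 applies.
Childcare Subsidy: $417,600 is at or above $343,900, so the credit is $0.
Total: $690 + $259 + $1,975 + $0 = $2,924.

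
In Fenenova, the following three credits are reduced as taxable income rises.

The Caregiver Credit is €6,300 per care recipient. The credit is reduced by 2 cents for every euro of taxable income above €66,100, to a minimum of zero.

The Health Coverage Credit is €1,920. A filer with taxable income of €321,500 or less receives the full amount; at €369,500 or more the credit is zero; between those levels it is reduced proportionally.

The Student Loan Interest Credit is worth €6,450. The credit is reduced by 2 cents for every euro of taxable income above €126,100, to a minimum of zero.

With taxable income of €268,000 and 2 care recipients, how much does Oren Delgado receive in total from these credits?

Caregiver Credit: base = 2 × €6,300 = €12,600. 2% of the €201,900 excess over €66,100 is €4,038; credit = €12,600 − €4,038 = €8,562.
Health Coverage Credit: €268,000 is at or below the €321,500 threshold, so the full €1,920 applies.
Student Loan Interest Credit: 2% of the €141,900 excess over €126,100 is €2,838; credit = €6,450 − €2,838 = €3,612.
Total: €8,562 + €1,920 + €3,612 = €14,094.

€14,094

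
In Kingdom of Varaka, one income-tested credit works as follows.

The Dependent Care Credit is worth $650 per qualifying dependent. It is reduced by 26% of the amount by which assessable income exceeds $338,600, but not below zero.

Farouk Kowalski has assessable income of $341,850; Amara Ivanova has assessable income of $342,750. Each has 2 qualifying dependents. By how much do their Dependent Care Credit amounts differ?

Farouk ($341,850): Dependent Care Credit: base = 2 × $650 = $1,300. 26% of the $3,250 excess over $338,600 is $845; credit = $1,300 − $845 = $455.
Amara ($342,750): Dependent Care Credit: base = 2 × $650 = $1,300. 26% of the $4,150 excess over $338,600 is $1,079; credit = $1,300 − $1,079 = $221.
Difference: |$455 − $221| = $234.

$234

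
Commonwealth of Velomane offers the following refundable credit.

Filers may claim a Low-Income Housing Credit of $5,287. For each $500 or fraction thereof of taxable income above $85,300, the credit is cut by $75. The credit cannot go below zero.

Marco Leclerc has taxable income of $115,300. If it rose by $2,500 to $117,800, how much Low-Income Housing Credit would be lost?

$375

At $115,300 — income exceeds $85,300 by $30,000, which is 60 full-or-partial $500 increments; reduction = 60 × $75 = $4,500, leaving $787.
At $117,800 — income exceeds $85,300 by $32,500, which is 65 full-or-partial $500 increments; reduction = 65 × $75 = $4,875, leaving $412.
Lost: $787 − $412 = $375.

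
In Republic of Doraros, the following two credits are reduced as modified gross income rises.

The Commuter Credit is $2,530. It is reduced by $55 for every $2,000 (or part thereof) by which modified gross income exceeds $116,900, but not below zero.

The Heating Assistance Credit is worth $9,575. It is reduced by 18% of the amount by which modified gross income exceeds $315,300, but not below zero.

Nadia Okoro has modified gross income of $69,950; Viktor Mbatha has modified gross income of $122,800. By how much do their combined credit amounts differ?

$165

Nadia ($69,950): Commuter Credit: $69,950 is at or below the $116,900 threshold, so the full $2,530 applies. Heating Assistance Credit: $69,950 is at or below the $315,300 threshold, so the full $9,575 applies. total $2,530 + $9,575 = $12,105
Viktor ($122,800): Commuter Credit: income exceeds $116,900 by $5,900, which is 3 full-or-partial $2,000 increments; reduction = 3 × $55 = $165, leaving $2,365. Heating Assistance Credit: $122,800 is at or below the $315,300 threshold, so the full $9,575 applies. total $2,365 + $9,575 = $11,940
Difference: |$12,105 − $11,940| = $165.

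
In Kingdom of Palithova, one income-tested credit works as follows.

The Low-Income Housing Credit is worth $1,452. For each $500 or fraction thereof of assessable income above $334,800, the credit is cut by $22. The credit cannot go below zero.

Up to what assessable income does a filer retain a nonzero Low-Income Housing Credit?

$367,300

After 65 increments the reduction is 65 × $22 = $1,430, leaving $22; one more increment wipes it out. Increment 65 ends at excess 65 × $500 = $32,500, so the highest qualifying income is $334,800 + $32,500 = $367,300.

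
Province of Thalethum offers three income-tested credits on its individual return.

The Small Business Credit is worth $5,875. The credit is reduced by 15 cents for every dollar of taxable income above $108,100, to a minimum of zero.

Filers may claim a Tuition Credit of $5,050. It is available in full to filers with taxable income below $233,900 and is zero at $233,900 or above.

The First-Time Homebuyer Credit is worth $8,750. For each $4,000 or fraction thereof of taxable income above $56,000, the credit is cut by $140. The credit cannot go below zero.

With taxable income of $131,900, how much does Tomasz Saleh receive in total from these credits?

$13,445

Small Business Credit: 15% of the $23,800 excess over $108,100 is $3,570; credit = $5,875 − $3,570 = $2,305.
Tuition Credit: $131,900 is below the $233,900 cutoff, so the full $5,050 applies.
First-Time Homebuyer Credit: income exceeds $56,000 by $75,900, which is 19 full-or-partial $4,000 increments; reduction = 19 × $140 = $2,660, leaving $6,090.
Total: $2,305 + $5,050 + $6,090 = $13,445.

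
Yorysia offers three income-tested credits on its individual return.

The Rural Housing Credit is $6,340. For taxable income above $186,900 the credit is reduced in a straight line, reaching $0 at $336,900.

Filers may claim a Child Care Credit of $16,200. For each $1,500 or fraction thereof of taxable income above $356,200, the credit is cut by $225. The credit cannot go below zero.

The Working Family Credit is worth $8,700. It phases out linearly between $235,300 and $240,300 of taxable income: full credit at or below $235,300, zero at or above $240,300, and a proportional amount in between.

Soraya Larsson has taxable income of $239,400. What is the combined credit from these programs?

Rural Housing Credit: $239,400 is $52,500 into a $150,000 phase-out range, leaving 97,500/150,000 of the credit: $6,340 × 97,500/150,000 = $4,121.
Child Care Credit: $239,400 is at or below the $356,200 threshold, so the full $16,200 applies.
Working Family Credit: $239,400 is $4,100 into a $5,000 phase-out range, leaving 900/5,000 of the credit: $8,700 × 900/5,000 = $1,566.
Total: $4,121 + $16,200 + $1,566 = $21,887.

$21,887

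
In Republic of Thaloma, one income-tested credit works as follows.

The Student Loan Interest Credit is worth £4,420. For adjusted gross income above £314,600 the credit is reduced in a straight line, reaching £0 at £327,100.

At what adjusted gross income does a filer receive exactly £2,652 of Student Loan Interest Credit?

£2,652 is 2,652/4,420 of the full £4,420, so 1,768/4,420 of the £12,500 range has been used: income = £314,600 + £12,500 × 1,768/4,420 = £319,600.

£319,600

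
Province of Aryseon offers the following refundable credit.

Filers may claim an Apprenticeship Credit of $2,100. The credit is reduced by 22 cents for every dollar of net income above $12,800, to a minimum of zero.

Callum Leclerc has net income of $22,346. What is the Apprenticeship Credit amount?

$0

Apprenticeship Credit: 22% of the $9,546 excess over $12,800 is $2,100.12 ≥ base, so the credit is $0.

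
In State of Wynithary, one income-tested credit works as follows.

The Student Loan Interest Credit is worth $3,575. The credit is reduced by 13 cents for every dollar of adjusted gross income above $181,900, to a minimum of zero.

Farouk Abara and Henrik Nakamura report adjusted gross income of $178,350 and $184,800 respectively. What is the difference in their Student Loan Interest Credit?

$377

Farouk ($178,350): Student Loan Interest Credit: $178,350 is at or below the $181,900 threshold, so the full $3,575 applies.
Henrik ($184,800): Student Loan Interest Credit: 13% of the $2,900 excess over $181,900 is $377; credit = $3,575 − $377 = $3,198.
Difference: |$3,575 − $3,198| = $377.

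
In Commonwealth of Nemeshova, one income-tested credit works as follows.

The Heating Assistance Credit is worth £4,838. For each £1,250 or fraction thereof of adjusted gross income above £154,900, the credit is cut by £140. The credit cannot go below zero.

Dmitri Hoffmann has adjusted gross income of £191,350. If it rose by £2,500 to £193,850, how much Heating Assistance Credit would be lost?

At £191,350 — income exceeds £154,900 by £36,450, which is 30 full-or-partial £1,250 increments; reduction = 30 × £140 = £4,200, leaving £638.
At £193,850 — income exceeds £154,900 by £38,950, which is 32 full-or-partial £1,250 increments; reduction = 32 × £140 = £4,480, leaving £358.
Lost: £638 − £358 = £280.

£280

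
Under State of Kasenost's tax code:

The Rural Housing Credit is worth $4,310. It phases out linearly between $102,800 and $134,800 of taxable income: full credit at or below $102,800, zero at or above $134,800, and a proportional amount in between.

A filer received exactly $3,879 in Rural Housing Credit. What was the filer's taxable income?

$3,879 is 3,879/4,310 of the full $4,310, so 431/4,310 of the $32,000 range has been used: income = $102,800 + $32,000 × 431/4,310 = $106,000.

$106,000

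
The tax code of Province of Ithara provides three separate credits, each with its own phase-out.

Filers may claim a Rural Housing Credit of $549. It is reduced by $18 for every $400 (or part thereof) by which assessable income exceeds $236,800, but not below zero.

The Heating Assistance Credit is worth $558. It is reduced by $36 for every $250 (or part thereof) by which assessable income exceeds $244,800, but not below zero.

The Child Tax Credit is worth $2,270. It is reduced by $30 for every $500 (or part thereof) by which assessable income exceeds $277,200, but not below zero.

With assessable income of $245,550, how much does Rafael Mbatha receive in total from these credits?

Rural Housing Credit: income exceeds $236,800 by $8,750, which is 22 full-or-partial $400 increments; reduction = 22 × $18 = $396, leaving $153.
Heating Assistance Credit: income exceeds $244,800 by $750, which is 3 full-or-partial $250 increments; reduction = 3 × $36 = $108, leaving $450.
Child Tax Credit: $245,550 is at or below the $277,200 threshold, so the full $2,270 applies.
Total: $153 + $450 + $2,270 = $2,873.

$2,873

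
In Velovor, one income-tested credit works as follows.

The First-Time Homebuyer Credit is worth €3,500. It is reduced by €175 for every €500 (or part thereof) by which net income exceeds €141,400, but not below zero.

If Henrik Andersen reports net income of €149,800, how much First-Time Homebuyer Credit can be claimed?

First-Time Homebuyer Credit: income exceeds €141,400 by €8,400, which is 17 full-or-partial €500 increments; reduction = 17 × €175 = €2,975, leaving €525.

€525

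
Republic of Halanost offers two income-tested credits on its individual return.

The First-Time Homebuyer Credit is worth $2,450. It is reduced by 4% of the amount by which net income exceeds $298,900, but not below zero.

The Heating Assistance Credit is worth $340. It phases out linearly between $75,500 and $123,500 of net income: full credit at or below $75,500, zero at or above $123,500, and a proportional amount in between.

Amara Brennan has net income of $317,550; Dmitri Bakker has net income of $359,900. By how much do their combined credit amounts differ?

Amara ($317,550): First-Time Homebuyer Credit: 4% of the $18,650 excess over $298,900 is $746; credit = $2,450 − $746 = $1,704. Heating Assistance Credit: $317,550 is at or above $123,500, so the credit is $0. total $1,704 + $0 = $1,704
Dmitri ($359,900): First-Time Homebuyer Credit: 4% of the $61,000 excess over $298,900 is $2,440; credit = $2,450 − $2,440 = $10. Heating Assistance Credit: $359,900 is at or above $123,500, so the credit is $0. total $10 + $0 = $10
Difference: |$1,704 − $10| = $1,694.

$1,694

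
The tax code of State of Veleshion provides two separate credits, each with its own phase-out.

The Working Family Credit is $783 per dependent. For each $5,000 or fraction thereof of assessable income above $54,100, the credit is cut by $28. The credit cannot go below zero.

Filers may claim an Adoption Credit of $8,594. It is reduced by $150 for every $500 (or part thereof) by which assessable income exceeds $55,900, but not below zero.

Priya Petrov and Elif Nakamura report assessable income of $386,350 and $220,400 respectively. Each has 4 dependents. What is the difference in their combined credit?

Priya ($386,350): Working Family Credit: base = 4 × $783 = $3,132. income exceeds $54,100 by $332,250, which is 67 full-or-partial $5,000 increments; reduction = 67 × $28 = $1,876, leaving $1,256. Adoption Credit: income exceeds $55,900 by $330,450 → 661 increments × $150 = $99,150 ≥ base, so the credit is $0. total $1,256 + $0 = $1,256
Elif ($220,400): Working Family Credit: base = 4 × $783 = $3,132. income exceeds $54,100 by $166,300, which is 34 full-or-partial $5,000 increments; reduction = 34 × $28 = $952, leaving $2,180. Adoption Credit: income exceeds $55,900 by $164,500 → 329 increments × $150 = $49,350 ≥ base, so the credit is $0. total $2,180 + $0 = $2,180
Difference: |$1,256 − $2,180| = $924.

$924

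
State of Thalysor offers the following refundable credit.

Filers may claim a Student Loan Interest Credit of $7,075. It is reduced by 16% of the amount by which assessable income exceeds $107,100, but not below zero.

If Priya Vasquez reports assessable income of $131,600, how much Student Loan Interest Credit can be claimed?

Student Loan Interest Credit: 16% of the $24,500 excess over $107,100 is $3,920; credit = $7,075 − $3,920 = $3,155.

$3,155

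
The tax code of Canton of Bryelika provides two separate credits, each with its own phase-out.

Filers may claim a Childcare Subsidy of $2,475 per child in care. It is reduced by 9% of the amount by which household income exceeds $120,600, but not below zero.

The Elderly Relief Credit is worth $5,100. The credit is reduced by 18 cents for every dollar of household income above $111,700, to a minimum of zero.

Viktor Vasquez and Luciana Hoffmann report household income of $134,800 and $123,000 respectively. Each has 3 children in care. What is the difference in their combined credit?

$3,186

Viktor ($134,800): Childcare Subsidy: base = 3 × $2,475 = $7,425. 9% of the $14,200 excess over $120,600 is $1,278; credit = $7,425 − $1,278 = $6,147. Elderly Relief Credit: 18% of the $23,100 excess over $111,700 is $4,158; credit = $5,100 − $4,158 = $942. total $6,147 + $942 = $7,089
Luciana ($123,000): Childcare Subsidy: base = 3 × $2,475 = $7,425. 9% of the $2,400 excess over $120,600 is $216; credit = $7,425 − $216 = $7,209. Elderly Relief Credit: 18% of the $11,300 excess over $111,700 is $2,034; credit = $5,100 − $2,034 = $3,066. total $7,209 + $3,066 = $10,275
Difference: |$7,089 − $10,275| = $3,186.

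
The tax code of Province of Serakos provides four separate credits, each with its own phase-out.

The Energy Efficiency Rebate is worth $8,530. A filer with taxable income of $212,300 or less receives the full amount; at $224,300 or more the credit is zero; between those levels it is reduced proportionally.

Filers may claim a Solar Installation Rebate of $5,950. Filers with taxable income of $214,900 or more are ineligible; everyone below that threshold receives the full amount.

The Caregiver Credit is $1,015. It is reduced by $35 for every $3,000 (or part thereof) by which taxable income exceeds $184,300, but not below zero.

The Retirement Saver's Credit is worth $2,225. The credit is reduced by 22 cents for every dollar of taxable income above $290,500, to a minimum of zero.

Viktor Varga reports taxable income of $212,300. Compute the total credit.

$17,370

Energy Efficiency Rebate: $212,300 is at or below the $212,300 threshold, so the full $8,530 applies.
Solar Installation Rebate: $212,300 is below the $214,900 cutoff, so the full $5,950 applies.
Caregiver Credit: income exceeds $184,300 by $28,000, which is 10 full-or-partial $3,000 increments; reduction = 10 × $35 = $350, leaving $665.
Retirement Saver's Credit: $212,300 is at or below the $290,500 threshold, so the full $2,225 applies.
Total: $8,530 + $5,950 + $665 + $2,225 = $17,370.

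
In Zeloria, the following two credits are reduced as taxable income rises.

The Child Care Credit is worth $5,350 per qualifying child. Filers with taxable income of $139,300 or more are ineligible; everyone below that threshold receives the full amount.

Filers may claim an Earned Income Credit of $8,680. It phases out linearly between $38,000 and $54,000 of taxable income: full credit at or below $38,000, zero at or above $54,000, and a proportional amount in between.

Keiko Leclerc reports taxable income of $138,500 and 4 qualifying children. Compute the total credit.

Child Care Credit: base = 4 × $5,350 = $21,400. $138,500 is below the $139,300 cutoff, so the full $21,400 applies.
Earned Income Credit: $138,500 is at or above $54,000, so the credit is $0.
Total: $21,400 + $0 = $21,400.

$21,400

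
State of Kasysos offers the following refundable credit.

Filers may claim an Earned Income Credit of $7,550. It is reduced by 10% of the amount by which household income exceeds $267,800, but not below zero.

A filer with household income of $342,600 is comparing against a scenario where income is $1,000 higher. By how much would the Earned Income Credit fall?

$70

At $342,600 — 10% of the $74,800 excess over $267,800 is $7,480; credit = $7,550 − $7,480 = $70.
At $343,600 — 10% of the $75,800 excess over $267,800 is $7,580 ≥ base, so the credit is $0.
Lost: $70 − $0 = $70.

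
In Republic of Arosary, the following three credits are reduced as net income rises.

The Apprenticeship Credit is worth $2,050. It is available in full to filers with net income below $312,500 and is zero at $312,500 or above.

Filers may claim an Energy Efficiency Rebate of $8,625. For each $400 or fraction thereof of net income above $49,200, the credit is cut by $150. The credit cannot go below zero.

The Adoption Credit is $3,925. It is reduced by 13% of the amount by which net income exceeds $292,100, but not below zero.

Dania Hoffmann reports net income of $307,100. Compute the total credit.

Apprenticeship Credit: $307,100 is below the $312,500 cutoff, so the full $2,050 applies.
Energy Efficiency Rebate: income exceeds $49,200 by $257,900 → 645 increments × $150 = $96,750 ≥ base, so the credit is $0.
Adoption Credit: 13% of the $15,000 excess over $292,100 is $1,950; credit = $3,925 − $1,950 = $1,975.
Total: $2,050 + $0 + $1,975 = $4,025.

$4,025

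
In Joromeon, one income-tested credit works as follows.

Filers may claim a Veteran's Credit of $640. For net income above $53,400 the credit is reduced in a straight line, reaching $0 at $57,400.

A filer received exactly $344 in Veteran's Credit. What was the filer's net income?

$344 is 344/640 of the full $640, so 296/640 of the $4,000 range has been used: income = $53,400 + $4,000 × 296/640 = $55,250.

$55,250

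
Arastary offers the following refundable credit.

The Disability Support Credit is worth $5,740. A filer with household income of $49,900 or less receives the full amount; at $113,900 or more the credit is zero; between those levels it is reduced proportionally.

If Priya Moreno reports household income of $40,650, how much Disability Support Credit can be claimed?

$5,740

Disability Support Credit: $40,650 is at or below the $49,900 threshold, so the full $5,740 applies.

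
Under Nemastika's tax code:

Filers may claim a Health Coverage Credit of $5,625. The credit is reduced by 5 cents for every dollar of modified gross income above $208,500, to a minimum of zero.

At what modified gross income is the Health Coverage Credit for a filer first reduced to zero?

The credit falls by 5% of each dollar above $208,500, so it reaches zero when the excess is $5,625 / 5% = $112,500: income = $208,500 + $112,500 = $321,000.

$321,000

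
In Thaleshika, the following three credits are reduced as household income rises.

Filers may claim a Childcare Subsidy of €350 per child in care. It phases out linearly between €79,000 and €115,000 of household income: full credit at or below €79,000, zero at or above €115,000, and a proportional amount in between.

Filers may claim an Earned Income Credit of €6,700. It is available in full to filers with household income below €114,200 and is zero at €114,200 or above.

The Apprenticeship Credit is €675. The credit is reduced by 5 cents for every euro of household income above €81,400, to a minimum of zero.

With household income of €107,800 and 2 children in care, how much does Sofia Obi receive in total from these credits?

€6,840

Childcare Subsidy: base = 2 × €350 = €700. €107,800 is €28,800 into a €36,000 phase-out range, leaving 7,200/36,000 of the credit: €700 × 7,200/36,000 = €140.
Earned Income Credit: €107,800 is below the €114,200 cutoff, so the full €6,700 applies.
Apprenticeship Credit: 5% of the €26,400 excess over €81,400 is €1,320 ≥ base, so the credit is €0.
Total: €140 + €6,700 + €0 = €6,840.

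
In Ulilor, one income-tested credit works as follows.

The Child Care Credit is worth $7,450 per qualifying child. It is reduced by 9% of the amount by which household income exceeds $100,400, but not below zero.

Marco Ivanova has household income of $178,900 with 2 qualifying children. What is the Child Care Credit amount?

Child Care Credit: base = 2 × $7,450 = $14,900. 9% of the $78,500 excess over $100,400 is $7,065; credit = $14,900 − $7,065 = $7,835.

$7,835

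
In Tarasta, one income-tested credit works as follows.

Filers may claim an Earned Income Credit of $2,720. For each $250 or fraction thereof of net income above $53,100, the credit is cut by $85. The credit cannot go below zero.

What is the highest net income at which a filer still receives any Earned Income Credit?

After 31 increments the reduction is 31 × $85 = $2,635, leaving $85; one more increment wipes it out. Increment 31 ends at excess 31 × $250 = $7,750, so the highest qualifying income is $53,100 + $7,750 = $60,850.

$60,850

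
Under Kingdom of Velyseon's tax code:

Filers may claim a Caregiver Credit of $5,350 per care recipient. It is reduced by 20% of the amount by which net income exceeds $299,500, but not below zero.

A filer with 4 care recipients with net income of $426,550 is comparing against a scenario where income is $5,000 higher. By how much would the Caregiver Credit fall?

$0

At $426,550 — base = 4 × $5,350 = $21,400. 20% of the $127,050 excess over $299,500 is $25,410 ≥ base, so the credit is $0.
At $431,550 — base = 4 × $5,350 = $21,400. 20% of the $132,050 excess over $299,500 is $26,410 ≥ base, so the credit is $0.
Lost: $0 − $0 = $0.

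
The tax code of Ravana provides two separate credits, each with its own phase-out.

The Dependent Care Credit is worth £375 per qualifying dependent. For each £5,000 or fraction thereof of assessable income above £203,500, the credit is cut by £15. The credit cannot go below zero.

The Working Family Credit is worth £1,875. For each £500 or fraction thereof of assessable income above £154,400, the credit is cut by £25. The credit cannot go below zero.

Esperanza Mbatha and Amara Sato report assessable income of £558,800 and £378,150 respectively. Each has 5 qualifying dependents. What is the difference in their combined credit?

£555

Esperanza (£558,800): Dependent Care Credit: base = 5 × £375 = £1,875. income exceeds £203,500 by £355,300, which is 72 full-or-partial £5,000 increments; reduction = 72 × £15 = £1,080, leaving £795. Working Family Credit: income exceeds £154,400 by £404,400 → 809 increments × £25 = £20,225 ≥ base, so the credit is £0. total £795 + £0 = £795
Amara (£378,150): Dependent Care Credit: base = 5 × £375 = £1,875. income exceeds £203,500 by £174,650, which is 35 full-or-partial £5,000 increments; reduction = 35 × £15 = £525, leaving £1,350. Working Family Credit: income exceeds £154,400 by £223,750 → 448 increments × £25 = £11,200 ≥ base, so the credit is £0. total £1,350 + £0 = £1,350
Difference: |£795 − £1,350| = £555.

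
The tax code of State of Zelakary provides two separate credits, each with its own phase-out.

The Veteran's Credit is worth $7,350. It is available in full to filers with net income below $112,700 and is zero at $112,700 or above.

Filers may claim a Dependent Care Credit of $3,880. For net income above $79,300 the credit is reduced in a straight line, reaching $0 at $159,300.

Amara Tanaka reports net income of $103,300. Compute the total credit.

Veteran's Credit: $103,300 is below the $112,700 cutoff, so the full $7,350 applies.
Dependent Care Credit: $103,300 is $24,000 into a $80,000 phase-out range, leaving 56,000/80,000 of the credit: $3,880 × 56,000/80,000 = $2,716.
Total: $7,350 + $2,716 = $10,066.

$10,066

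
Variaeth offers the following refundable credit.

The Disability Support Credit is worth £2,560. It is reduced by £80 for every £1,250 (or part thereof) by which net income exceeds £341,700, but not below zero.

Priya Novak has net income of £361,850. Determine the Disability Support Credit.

Disability Support Credit: income exceeds £341,700 by £20,150, which is 17 full-or-partial £1,250 increments; reduction = 17 × £80 = £1,360, leaving £1,200.

£1,200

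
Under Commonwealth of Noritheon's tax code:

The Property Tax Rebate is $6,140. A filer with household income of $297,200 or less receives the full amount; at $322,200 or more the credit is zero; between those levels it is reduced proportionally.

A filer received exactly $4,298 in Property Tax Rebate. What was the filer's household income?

$4,298 is 4,298/6,140 of the full $6,140, so 1,842/6,140 of the $25,000 range has been used: income = $297,200 + $25,000 × 1,842/6,140 = $304,700.

$304,700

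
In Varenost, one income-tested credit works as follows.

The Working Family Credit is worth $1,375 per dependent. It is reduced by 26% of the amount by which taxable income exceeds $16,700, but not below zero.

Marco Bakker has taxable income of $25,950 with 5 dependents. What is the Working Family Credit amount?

Working Family Credit: base = 5 × $1,375 = $6,875. 26% of the $9,250 excess over $16,700 is $2,405; credit = $6,875 − $2,405 = $4,470.

$4,470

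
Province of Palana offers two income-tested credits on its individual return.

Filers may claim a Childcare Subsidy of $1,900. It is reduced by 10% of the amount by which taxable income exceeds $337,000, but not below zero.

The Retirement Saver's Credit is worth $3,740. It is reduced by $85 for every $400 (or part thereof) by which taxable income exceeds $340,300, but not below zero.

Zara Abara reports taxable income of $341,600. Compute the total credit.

Childcare Subsidy: 10% of the $4,600 excess over $337,000 is $460; credit = $1,900 − $460 = $1,440.
Retirement Saver's Credit: income exceeds $340,300 by $1,300, which is 4 full-or-partial $400 increments; reduction = 4 × $85 = $340, leaving $3,400.
Total: $1,440 + $3,400 = $4,840.

$4,840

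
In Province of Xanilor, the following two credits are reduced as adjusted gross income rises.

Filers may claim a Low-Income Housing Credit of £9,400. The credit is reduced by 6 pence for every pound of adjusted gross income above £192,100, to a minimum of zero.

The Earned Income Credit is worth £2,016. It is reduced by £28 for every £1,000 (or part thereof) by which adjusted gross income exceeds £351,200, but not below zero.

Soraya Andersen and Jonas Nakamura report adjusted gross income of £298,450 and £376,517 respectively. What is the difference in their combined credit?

£3,747

Soraya (£298,450): Low-Income Housing Credit: 6% of the £106,350 excess over £192,100 is £6,381; credit = £9,400 − £6,381 = £3,019. Earned Income Credit: £298,450 is at or below the £351,200 threshold, so the full £2,016 applies. total £3,019 + £2,016 = £5,035
Jonas (£376,517): Low-Income Housing Credit: 6% of the £184,417 excess over £192,100 is £11,065.02 ≥ base, so the credit is £0. Earned Income Credit: income exceeds £351,200 by £25,317, which is 26 full-or-partial £1,000 increments; reduction = 26 × £28 = £728, leaving £1,288. total £0 + £1,288 = £1,288
Difference: |£5,035 − £1,288| = £3,747.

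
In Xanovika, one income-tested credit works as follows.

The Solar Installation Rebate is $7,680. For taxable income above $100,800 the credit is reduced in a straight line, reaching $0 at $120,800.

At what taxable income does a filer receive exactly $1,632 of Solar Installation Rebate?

$116,550

$1,632 is 1,632/7,680 of the full $7,680, so 6,048/7,680 of the $20,000 range has been used: income = $100,800 + $20,000 × 6,048/7,680 = $116,550.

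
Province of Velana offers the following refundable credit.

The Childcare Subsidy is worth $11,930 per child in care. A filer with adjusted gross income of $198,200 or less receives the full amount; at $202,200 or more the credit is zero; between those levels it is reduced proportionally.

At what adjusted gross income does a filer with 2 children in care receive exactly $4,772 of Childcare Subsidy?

$201,400

Full credit = 2 × $11,930 = $23,860.
$4,772 is 4,772/23,860 of the full $23,860, so 19,088/23,860 of the $4,000 range has been used: income = $198,200 + $4,000 × 19,088/23,860 = $201,400.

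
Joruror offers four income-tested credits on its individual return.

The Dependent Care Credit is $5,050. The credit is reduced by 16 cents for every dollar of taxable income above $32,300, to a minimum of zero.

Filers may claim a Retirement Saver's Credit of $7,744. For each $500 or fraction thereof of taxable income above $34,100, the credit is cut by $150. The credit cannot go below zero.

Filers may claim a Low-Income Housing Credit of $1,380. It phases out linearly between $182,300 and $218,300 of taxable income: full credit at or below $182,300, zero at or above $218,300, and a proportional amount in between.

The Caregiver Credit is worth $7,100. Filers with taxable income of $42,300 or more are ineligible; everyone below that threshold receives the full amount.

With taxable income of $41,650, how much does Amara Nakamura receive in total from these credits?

$17,378

Dependent Care Credit: 16% of the $9,350 excess over $32,300 is $1,496; credit = $5,050 − $1,496 = $3,554.
Retirement Saver's Credit: income exceeds $34,100 by $7,550, which is 16 full-or-partial $500 increments; reduction = 16 × $150 = $2,400, leaving $5,344.
Low-Income Housing Credit: $41,650 is at or below the $182,300 threshold, so the full $1,380 applies.
Caregiver Credit: $41,650 is below the $42,300 cutoff, so the full $7,100 applies.
Total: $3,554 + $5,344 + $1,380 + $7,100 = $17,378.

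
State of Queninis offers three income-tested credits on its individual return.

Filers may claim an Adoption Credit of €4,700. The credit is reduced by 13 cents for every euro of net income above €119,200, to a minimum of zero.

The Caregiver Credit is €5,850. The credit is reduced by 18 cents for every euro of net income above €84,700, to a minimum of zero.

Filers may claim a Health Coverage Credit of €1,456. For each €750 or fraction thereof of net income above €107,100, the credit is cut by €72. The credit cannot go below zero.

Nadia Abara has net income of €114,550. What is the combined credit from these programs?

€5,913

Adoption Credit: €114,550 is at or below the €119,200 threshold, so the full €4,700 applies.
Caregiver Credit: 18% of the €29,850 excess over €84,700 is €5,373; credit = €5,850 − €5,373 = €477.
Health Coverage Credit: income exceeds €107,100 by €7,450, which is 10 full-or-partial €750 increments; reduction = 10 × €72 = €720, leaving €736.
Total: €4,700 + €477 + €736 = €5,913.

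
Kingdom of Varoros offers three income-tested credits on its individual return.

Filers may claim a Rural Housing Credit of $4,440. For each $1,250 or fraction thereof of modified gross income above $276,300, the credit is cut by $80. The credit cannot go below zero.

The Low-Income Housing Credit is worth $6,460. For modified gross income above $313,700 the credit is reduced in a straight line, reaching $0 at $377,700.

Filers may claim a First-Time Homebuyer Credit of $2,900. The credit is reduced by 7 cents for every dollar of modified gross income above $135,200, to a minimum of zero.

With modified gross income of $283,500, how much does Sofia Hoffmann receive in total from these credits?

$10,420

Rural Housing Credit: income exceeds $276,300 by $7,200, which is 6 full-or-partial $1,250 increments; reduction = 6 × $80 = $480, leaving $3,960.
Low-Income Housing Credit: $283,500 is at or below the $313,700 threshold, so the full $6,460 applies.
First-Time Homebuyer Credit: 7% of the $148,300 excess over $135,200 is $10,381 ≥ base, so the credit is $0.
Total: $3,960 + $6,460 + $0 = $10,420.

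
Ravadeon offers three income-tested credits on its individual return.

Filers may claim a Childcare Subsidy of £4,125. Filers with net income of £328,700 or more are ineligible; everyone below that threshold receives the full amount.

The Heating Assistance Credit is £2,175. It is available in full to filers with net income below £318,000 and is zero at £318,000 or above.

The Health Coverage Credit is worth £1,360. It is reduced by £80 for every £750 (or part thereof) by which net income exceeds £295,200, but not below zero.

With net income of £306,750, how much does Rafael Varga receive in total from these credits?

£6,380

Childcare Subsidy: £306,750 is below the £328,700 cutoff, so the full £4,125 applies.
Heating Assistance Credit: £306,750 is below the £318,000 cutoff, so the full £2,175 applies.
Health Coverage Credit: income exceeds £295,200 by £11,550, which is 16 full-or-partial £750 increments; reduction = 16 × £80 = £1,280, leaving £80.
Total: £4,125 + £2,175 + £80 = £6,380.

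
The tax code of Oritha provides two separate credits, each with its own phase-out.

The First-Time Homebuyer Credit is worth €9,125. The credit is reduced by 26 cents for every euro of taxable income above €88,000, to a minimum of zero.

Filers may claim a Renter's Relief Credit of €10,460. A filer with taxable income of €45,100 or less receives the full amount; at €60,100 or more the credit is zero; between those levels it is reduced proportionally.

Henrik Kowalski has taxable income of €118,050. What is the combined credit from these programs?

First-Time Homebuyer Credit: 26% of the €30,050 excess over €88,000 is €7,813; credit = €9,125 − €7,813 = €1,312.
Renter's Relief Credit: €118,050 is at or above €60,100, so the credit is €0.
Total: €1,312 + €0 = €1,312.

€1,312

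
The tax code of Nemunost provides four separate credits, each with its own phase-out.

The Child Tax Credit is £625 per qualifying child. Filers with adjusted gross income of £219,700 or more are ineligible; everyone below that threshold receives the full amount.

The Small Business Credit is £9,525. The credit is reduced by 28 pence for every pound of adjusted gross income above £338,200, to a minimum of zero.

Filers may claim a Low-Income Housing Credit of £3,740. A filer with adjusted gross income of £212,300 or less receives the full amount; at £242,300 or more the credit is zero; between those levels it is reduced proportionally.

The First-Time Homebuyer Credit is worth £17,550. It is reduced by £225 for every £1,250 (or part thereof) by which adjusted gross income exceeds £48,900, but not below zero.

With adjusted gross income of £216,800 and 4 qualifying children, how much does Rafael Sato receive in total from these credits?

Child Tax Credit: base = 4 × £625 = £2,500. £216,800 is below the £219,700 cutoff, so the full £2,500 applies.
Small Business Credit: £216,800 is at or below the £338,200 threshold, so the full £9,525 applies.
Low-Income Housing Credit: £216,800 is £4,500 into a £30,000 phase-out range, leaving 25,500/30,000 of the credit: £3,740 × 25,500/30,000 = £3,179.
First-Time Homebuyer Credit: income exceeds £48,900 by £167,900 → 135 increments × £225 = £30,375 ≥ base, so the credit is £0.
Total: £2,500 + £9,525 + £3,179 + £0 = £15,204.

£15,204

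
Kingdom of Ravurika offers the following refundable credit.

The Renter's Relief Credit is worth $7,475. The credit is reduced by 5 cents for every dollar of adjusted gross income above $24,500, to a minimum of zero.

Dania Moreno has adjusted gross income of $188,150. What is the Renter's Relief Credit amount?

$0

Renter's Relief Credit: 5% of the $163,650 excess over $24,500 is $8,182.50 ≥ base, so the credit is $0.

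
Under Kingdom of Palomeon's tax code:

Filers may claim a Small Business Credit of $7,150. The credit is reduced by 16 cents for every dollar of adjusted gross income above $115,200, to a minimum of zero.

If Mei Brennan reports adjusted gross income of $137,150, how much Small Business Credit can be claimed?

Small Business Credit: 16% of the $21,950 excess over $115,200 is $3,512; credit = $7,150 − $3,512 = $3,638.

$3,638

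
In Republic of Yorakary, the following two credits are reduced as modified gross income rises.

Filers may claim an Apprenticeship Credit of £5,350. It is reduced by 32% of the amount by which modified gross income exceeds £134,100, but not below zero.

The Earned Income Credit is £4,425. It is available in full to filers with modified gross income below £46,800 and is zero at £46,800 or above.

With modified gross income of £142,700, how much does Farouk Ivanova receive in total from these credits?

£2,598

Apprenticeship Credit: 32% of the £8,600 excess over £134,100 is £2,752; credit = £5,350 − £2,752 = £2,598.
Earned Income Credit: £142,700 meets or exceeds the £46,800 cutoff, so the credit is £0.
Total: £2,598 + £0 = £2,598.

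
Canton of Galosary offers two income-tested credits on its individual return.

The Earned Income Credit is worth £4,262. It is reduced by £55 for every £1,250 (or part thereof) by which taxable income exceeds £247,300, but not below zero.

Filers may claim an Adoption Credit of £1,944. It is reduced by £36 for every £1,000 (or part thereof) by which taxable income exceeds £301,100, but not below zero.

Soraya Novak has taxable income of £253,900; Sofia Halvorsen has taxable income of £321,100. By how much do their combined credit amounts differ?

£3,690

Soraya (£253,900): Earned Income Credit: income exceeds £247,300 by £6,600, which is 6 full-or-partial £1,250 increments; reduction = 6 × £55 = £330, leaving £3,932. Adoption Credit: £253,900 is at or below the £301,100 threshold, so the full £1,944 applies. total £3,932 + £1,944 = £5,876
Sofia (£321,100): Earned Income Credit: income exceeds £247,300 by £73,800, which is 60 full-or-partial £1,250 increments; reduction = 60 × £55 = £3,300, leaving £962. Adoption Credit: income exceeds £301,100 by £20,000, which is 20 full-or-partial £1,000 increments; reduction = 20 × £36 = £720, leaving £1,224. total £962 + £1,224 = £2,186
Difference: |£5,876 − £2,186| = £3,690.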